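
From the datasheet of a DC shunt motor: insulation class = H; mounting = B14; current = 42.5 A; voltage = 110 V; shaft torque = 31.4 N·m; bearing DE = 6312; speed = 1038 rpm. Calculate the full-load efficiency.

73.0 %

ω = 2π × 1038/60 = 108.7 rad/s; P_out = τω = 31.4 × 108.7 = 3413 W
P_in = V·I = 110 × 42.5 = 4675 W
η = P_out / P_in = 3413 / 4675 = 0.730 = 73.0%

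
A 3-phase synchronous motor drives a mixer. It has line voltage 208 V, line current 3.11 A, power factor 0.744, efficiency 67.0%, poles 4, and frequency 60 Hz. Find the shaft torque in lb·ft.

P_in = √3·V·I·cosφ = 1.732 × 208 × 3.11 × 0.744 = 834 W
P_out = η·P_in = 0.67 × 834 = 559 W
n = n_s = 120×60/4 = 1800 rpm (synchronous)
ω = 2π×1800/60 = 188.5 rad/s
τ = P_out/ω = 559/188.5 = 2.966 N·m
In lb·ft: 2.966/1.356 = 2.19 lb·ft

2.19 lb·ft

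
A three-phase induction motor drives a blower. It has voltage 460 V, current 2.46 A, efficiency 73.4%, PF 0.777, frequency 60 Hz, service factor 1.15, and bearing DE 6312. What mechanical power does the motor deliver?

1.12 kW

P_in = √3·V·I·cosφ = 1.732 × 460 × 2.46 × 0.777 = 1523 W
P_out = η·P_in = 0.734 × 1523 = 1118 W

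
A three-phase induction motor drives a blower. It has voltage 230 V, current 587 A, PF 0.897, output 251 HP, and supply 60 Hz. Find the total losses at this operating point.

P_in = √3·V·I·cosφ = 1.732×230×587×0.897 = 209752 W
P_out = 251×746 = 187246 W
Losses = P_in − P_out = 209752 − 187246 = 22506 W

22.5 kW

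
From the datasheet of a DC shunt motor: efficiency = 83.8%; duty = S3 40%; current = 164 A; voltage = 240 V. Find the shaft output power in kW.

33 kW

P_in = V·I = 240 × 164 = 39360 W
P_out = η·P_in = 0.838 × 39360 = 32984 W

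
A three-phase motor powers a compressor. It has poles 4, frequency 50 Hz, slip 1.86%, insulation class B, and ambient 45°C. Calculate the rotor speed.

n_s = 120f/p = 120×50/4 = 1500 rpm
n = n_s(1 − s) = 1500 × (1 − 0.0186) = 1472 rpm

1472 rpm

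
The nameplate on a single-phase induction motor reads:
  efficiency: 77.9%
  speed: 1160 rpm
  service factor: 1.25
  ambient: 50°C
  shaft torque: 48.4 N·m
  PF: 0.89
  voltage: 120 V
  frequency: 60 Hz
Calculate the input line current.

ω = 2π×1160/60 = 121.5 rad/s; P_out = τω = 48.4 × 121.5 = 5881 W
P_in = P_out / η = 5881 / 0.779 = 7549 W
I = P_in / (V·cosφ) = 7549 / (120 × 0.89) = 70.7 A

70.7 A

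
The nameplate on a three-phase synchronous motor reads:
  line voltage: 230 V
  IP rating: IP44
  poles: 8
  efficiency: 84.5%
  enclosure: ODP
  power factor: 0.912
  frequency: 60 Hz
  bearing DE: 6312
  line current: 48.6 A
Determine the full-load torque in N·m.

P_in = √3·V·I·cosφ = 1.732 × 230 × 48.6 × 0.912 = 17657 W
P_out = η·P_in = 0.845 × 17657 = 14920 W
n = n_s = 120×60/8 = 900 rpm (synchronous)
ω = 2π×900/60 = 94.25 rad/s
τ = P_out/ω = 14920/94.25 = 158 N·m

158 N·m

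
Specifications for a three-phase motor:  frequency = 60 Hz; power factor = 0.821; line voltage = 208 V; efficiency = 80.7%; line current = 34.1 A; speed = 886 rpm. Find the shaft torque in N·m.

87.7 N·m

P_in = √3·V·I·cosφ = 1.732 × 208 × 34.1 × 0.821 = 10086 W
P_out = η·P_in = 0.807 × 10086 = 8139 W
n = 886 rpm
ω = 2π×886/60 = 92.78 rad/s
τ = P_out/ω = 8139/92.78 = 87.7 N·m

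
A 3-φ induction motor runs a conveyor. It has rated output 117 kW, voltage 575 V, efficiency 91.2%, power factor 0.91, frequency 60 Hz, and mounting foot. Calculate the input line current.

P_out = 117 kW = 117000 W
P_in = P_out / η = 117000 / 0.912 = 128289 W
I_L = P_in / (√3·V_L·cosφ) = 128289 / (1.732 × 575 × 0.91) = 142 A

142 A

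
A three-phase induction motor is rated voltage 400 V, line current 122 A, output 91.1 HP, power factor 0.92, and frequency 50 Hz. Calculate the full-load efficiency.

87.4 %

P_out = 91.1 × 746 = 67961 W
P_in = √3·V_L·I_L·cosφ = 1.732 × 400 × 122 × 0.92 = 77760 W
η = P_out / P_in = 67961 / 77760 = 0.874 = 87.4%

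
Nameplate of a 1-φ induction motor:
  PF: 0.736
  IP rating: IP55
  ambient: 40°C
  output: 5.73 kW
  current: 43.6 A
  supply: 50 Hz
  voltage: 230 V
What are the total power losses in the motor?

1.65 kW

P_in = V·I·cosφ = 230×43.6×0.736 = 7381 W
P_out = 5730 W
Losses = P_in − P_out = 7381 − 5730 = 1651 W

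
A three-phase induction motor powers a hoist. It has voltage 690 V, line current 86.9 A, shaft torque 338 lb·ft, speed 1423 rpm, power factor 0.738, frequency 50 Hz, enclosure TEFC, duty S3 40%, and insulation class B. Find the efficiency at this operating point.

89.1 %

τ = 338 lb·ft × 1.356 = 458.3 N·m
ω = 2π × 1423/60 = 149 rad/s; P_out = τω = 458.3 × 149 = 68287 W
P_in = √3·V_L·I_L·cosφ = 1.732 × 690 × 86.9 × 0.738 = 76643 W
η = P_out / P_in = 68287 / 76643 = 0.891 = 89.1%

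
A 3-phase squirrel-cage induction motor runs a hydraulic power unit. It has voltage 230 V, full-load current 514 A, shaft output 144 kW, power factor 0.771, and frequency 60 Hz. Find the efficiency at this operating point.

P_out = 144 kW = 144000 W
P_in = √3·V_L·I_L·cosφ = 1.732 × 230 × 514 × 0.771 = 157868 W
η = P_out / P_in = 144000 / 157868 = 0.912 = 91.2%

91.2 %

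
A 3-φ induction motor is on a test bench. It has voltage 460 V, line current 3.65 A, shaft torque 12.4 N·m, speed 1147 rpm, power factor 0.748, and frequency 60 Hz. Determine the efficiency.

ω = 2π × 1147/60 = 120.1 rad/s; P_out = τω = 12.4 × 120.1 = 1489 W
P_in = √3·V_L·I_L·cosφ = 1.732 × 460 × 3.65 × 0.748 = 2175 W
η = P_out / P_in = 1489 / 2175 = 0.685 = 68.5%

68.5 %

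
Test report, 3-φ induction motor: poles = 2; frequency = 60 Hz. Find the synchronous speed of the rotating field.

n_s = 120f/p = 120×60/2 = 3600 rpm

3600 rpm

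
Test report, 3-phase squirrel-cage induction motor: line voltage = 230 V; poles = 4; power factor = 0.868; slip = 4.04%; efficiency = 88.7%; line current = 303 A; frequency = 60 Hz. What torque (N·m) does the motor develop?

514 N·m

P_in = √3·V·I·cosφ = 1.732 × 230 × 303 × 0.868 = 104770 W
P_out = η·P_in = 0.887 × 104770 = 92931 W
n_s = 120×60/4 = 1800 rpm; n = 1800×(1−0.0404) = 1727 rpm
ω = 2π×1727/60 = 180.9 rad/s
τ = P_out/ω = 92931/180.9 = 514 N·m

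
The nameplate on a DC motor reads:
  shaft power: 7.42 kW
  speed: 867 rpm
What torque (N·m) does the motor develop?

ω = 2π × 867/60 = 90.79 rad/s
τ = P/ω = 7420/90.79 = 81.7 N·m

81.7 N·m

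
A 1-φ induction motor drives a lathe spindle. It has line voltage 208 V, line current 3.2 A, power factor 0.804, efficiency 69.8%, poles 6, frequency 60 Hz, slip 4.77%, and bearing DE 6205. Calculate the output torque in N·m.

P_in = V·I·cosφ = 208 × 3.2 × 0.804 = 535 W
P_out = η·P_in = 0.698 × 535 = 373 W
n_s = 120×60/6 = 1200 rpm; n = 1200×(1−0.0477) = 1143 rpm
ω = 2π×1143/60 = 119.7 rad/s
τ = P_out/ω = 373/119.7 = 3.12 N·m

3.12 N·m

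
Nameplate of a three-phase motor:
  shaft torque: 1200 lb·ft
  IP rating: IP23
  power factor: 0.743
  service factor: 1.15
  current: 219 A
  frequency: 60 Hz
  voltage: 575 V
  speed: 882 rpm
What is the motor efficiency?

τ = 1200 lb·ft × 1.356 = 1627 N·m
ω = 2π × 882/60 = 92.36 rad/s; P_out = τω = 1627 × 92.36 = 150270 W
P_in = √3·V_L·I_L·cosφ = 1.732 × 575 × 219 × 0.743 = 162050 W
η = P_out / P_in = 150270 / 162050 = 0.927 = 92.7%

92.7 %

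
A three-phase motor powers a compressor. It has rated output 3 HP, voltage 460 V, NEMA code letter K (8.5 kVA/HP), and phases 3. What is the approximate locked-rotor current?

32 A

S_LR = 8.5 × 3 = 25.5 kVA
I_LR = S_LR/(√3·V_L) = 25500/(1.732×460) = 32 A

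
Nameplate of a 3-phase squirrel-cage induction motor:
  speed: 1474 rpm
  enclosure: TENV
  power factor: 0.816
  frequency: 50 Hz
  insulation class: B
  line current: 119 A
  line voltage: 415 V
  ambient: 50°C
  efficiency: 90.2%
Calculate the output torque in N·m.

P_in = √3·V·I·cosφ = 1.732 × 415 × 119 × 0.816 = 69796 W
P_out = η·P_in = 0.902 × 69796 = 62956 W
n = 1474 rpm
ω = 2π×1474/60 = 154.4 rad/s
τ = P_out/ω = 62956/154.4 = 408 N·m

408 N·m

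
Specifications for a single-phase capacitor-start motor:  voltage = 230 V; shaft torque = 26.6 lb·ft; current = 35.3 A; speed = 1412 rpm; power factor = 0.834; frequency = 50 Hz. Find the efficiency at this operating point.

τ = 26.6 lb·ft × 1.356 = 36.07 N·m
ω = 2π × 1412/60 = 147.9 rad/s; P_out = τω = 36.07 × 147.9 = 5335 W
P_in = V·I·cosφ = 230 × 35.3 × 0.834 = 6771 W
η = P_out / P_in = 5335 / 6771 = 0.788 = 78.8%

78.8 %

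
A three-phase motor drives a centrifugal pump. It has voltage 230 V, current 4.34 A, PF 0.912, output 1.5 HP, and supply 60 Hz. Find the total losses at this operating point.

P_in = √3·V·I·cosφ = 1.732×230×4.34×0.912 = 1577 W
P_out = 1.5×746 = 1119 W
Losses = P_in − P_out = 1577 − 1119 = 458 W

458 W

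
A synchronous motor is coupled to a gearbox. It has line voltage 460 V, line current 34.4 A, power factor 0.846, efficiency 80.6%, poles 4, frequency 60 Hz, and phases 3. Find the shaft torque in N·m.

99.1 N·m

P_in = √3·V·I·cosφ = 1.732 × 460 × 34.4 × 0.846 = 23186 W
P_out = η·P_in = 0.806 × 23186 = 18688 W
n = n_s = 120×60/4 = 1800 rpm (synchronous)
ω = 2π×1800/60 = 188.5 rad/s
τ = P_out/ω = 18688/188.5 = 99.1 N·m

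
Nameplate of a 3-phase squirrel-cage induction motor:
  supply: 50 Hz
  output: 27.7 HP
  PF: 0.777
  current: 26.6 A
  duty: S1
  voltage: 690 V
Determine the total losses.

P_in = √3·V·I·cosφ = 1.732×690×26.6×0.777 = 24700 W
P_out = 27.7×746 = 20664 W
Losses = P_in − P_out = 24700 − 20664 = 4036 W

4.04 kW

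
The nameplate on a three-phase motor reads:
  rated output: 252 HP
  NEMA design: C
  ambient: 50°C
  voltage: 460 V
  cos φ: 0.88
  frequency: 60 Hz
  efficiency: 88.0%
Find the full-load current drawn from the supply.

P_out = 252 × 746 = 187992 W
P_in = P_out / η = 187992 / 0.880 = 213627 W
I_L = P_in / (√3·V_L·cosφ) = 213627 / (1.732 × 460 × 0.88) = 305 A

305 A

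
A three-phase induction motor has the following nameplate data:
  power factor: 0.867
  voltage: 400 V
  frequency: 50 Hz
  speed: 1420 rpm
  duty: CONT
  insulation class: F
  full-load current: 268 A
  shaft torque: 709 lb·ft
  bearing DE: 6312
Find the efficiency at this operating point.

τ = 709 lb·ft × 1.356 = 961.4 N·m
ω = 2π × 1420/60 = 148.7 rad/s; P_out = τω = 961.4 × 148.7 = 142960 W
P_in = √3·V_L·I_L·cosφ = 1.732 × 400 × 268 × 0.867 = 160976 W
η = P_out / P_in = 142960 / 160976 = 0.888 = 88.8%

88.8 %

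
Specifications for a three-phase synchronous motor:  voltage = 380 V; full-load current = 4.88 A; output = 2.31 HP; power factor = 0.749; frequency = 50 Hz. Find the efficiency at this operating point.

P_out = 2.31 × 746 = 1723 W
P_in = √3·V_L·I_L·cosφ = 1.732 × 380 × 4.88 × 0.749 = 2406 W
η = P_out / P_in = 1723 / 2406 = 0.716 = 71.6%

71.6 %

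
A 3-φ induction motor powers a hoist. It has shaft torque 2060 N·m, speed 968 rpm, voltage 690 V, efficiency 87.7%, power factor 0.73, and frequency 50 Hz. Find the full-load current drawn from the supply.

ω = 2π×968/60 = 101.4 rad/s; P_out = τω = 2060 × 101.4 = 208884 W
P_in = P_out / η = 208884 / 0.877 = 238180 W
I_L = P_in / (√3·V_L·cosφ) = 238180 / (1.732 × 690 × 0.73) = 273 A

273 A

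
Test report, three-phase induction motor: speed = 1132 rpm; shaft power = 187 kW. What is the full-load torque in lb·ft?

ω = 2π × 1132/60 = 118.5 rad/s
τ = P/ω = 187000/118.5 = 1578 N·m
In lb·ft: 1578/1.356 = 1160 lb·ft

1160 lb·ft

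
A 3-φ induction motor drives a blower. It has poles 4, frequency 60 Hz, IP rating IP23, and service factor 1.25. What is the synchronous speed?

1800 rpm

n_s = 120f/p = 120×60/4 = 1800 rpm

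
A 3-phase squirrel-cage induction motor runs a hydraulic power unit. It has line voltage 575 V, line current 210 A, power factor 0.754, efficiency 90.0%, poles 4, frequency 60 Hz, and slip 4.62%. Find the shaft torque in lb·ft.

P_in = √3·V·I·cosφ = 1.732 × 575 × 210 × 0.754 = 157691 W
P_out = η·P_in = 0.9 × 157691 = 141922 W
n_s = 120×60/4 = 1800 rpm; n = 1800×(1−0.0462) = 1717 rpm
ω = 2π×1717/60 = 179.8 rad/s
τ = P_out/ω = 141922/179.8 = 789.3 N·m
In lb·ft: 789.3/1.356 = 582 lb·ft

582 lb·ft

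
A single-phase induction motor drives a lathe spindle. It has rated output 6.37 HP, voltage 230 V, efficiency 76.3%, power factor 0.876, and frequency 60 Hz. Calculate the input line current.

P_out = 6.37 × 746 = 4752 W
P_in = P_out / η = 4752 / 0.763 = 6228 W
I = P_in / (V·cosφ) = 6228 / (230 × 0.876) = 30.9 A

30.9 A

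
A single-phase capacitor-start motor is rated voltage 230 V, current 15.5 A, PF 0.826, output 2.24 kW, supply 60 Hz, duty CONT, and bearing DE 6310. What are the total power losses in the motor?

P_in = V·I·cosφ = 230×15.5×0.826 = 2945 W
P_out = 2240 W
Losses = P_in − P_out = 2945 − 2240 = 705 W

705 W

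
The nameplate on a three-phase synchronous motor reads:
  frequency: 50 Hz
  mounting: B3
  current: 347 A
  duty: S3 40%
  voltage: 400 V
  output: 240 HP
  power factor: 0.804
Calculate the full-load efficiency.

92.6 %

P_out = 240 × 746 = 179040 W
P_in = √3·V_L·I_L·cosφ = 1.732 × 400 × 347 × 0.804 = 193283 W
η = P_out / P_in = 179040 / 193283 = 0.926 = 92.6%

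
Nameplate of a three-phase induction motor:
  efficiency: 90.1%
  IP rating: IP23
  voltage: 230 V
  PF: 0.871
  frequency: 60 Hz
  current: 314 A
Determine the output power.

98.2 kW

P_in = √3·V·I·cosφ = 1.732 × 230 × 314 × 0.871 = 108949 W
P_out = η·P_in = 0.901 × 108949 = 98163 W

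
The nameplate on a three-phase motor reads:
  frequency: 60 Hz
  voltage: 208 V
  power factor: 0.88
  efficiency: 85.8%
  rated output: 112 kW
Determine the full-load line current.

P_out = 112 kW = 112000 W
P_in = P_out / η = 112000 / 0.858 = 130536 W
I_L = P_in / (√3·V_L·cosφ) = 130536 / (1.732 × 208 × 0.88) = 412 A

412 A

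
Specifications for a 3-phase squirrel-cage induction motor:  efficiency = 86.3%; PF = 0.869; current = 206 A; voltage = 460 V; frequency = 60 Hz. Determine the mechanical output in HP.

165 HP

P_in = √3·V·I·cosφ = 1.732 × 460 × 206 × 0.869 = 142624 W
P_out = η·P_in = 0.863 × 142624 = 123085 W
= 123085/746 = 165 HP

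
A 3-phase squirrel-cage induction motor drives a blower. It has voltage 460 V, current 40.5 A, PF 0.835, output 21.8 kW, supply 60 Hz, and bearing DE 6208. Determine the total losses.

5140 W

P_in = √3·V·I·cosφ = 1.732×460×40.5×0.835 = 26943 W
P_out = 21800 W
Losses = P_in − P_out = 26943 − 21800 = 5143 W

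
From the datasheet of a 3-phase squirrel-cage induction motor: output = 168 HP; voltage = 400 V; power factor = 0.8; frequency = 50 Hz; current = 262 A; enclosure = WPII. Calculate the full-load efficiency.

86.3 %

P_out = 168 × 746 = 125328 W
P_in = √3·V_L·I_L·cosφ = 1.732 × 400 × 262 × 0.8 = 145211 W
η = P_out / P_in = 125328 / 145211 = 0.863 = 86.3%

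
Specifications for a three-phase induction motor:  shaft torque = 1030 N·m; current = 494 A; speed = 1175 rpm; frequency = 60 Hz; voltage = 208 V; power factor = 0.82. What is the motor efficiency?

86.8 %

ω = 2π × 1175/60 = 123 rad/s; P_out = τω = 1030 × 123 = 126690 W
P_in = √3·V_L·I_L·cosφ = 1.732 × 208 × 494 × 0.82 = 145933 W
η = P_out / P_in = 126690 / 145933 = 0.868 = 86.8%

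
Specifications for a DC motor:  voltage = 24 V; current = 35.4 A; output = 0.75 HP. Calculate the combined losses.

290 W

P_in = V·I = 24×35.4 = 850 W
P_out = 0.75×746 = 560 W
Losses = P_in − P_out = 850 − 560 = 290 W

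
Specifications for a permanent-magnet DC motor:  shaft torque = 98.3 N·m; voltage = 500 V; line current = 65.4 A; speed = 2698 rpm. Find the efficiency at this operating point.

ω = 2π × 2698/60 = 282.5 rad/s; P_out = τω = 98.3 × 282.5 = 27770 W
P_in = V·I = 500 × 65.4 = 32700 W
η = P_out / P_in = 27770 / 32700 = 0.849 = 84.9%

84.9 %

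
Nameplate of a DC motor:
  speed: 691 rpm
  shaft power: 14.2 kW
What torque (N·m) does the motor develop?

196 N·m

ω = 2π × 691/60 = 72.36 rad/s
τ = P/ω = 14200/72.36 = 196 N·m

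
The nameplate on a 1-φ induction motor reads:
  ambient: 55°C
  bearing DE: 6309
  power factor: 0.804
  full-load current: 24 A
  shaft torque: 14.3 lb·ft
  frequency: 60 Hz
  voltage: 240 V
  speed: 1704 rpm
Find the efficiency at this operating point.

74.7 %

τ = 14.3 lb·ft × 1.356 = 19.39 N·m
ω = 2π × 1704/60 = 178.4 rad/s; P_out = τω = 19.39 × 178.4 = 3459 W
P_in = V·I·cosφ = 240 × 24 × 0.804 = 4631 W
η = P_out / P_in = 3459 / 4631 = 0.747 = 74.7%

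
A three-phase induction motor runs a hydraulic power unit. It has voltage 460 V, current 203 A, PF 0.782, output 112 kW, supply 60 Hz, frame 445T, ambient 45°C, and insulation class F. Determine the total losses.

14500 W

P_in = √3·V·I·cosφ = 1.732×460×203×0.782 = 126476 W
P_out = 112000 W
Losses = P_in − P_out = 126476 − 112000 = 14476 W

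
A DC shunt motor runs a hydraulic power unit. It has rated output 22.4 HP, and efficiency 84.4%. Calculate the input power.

19.8 kW

P_out = 22.4 × 746 = 16710 W
P_in = P_out/η = 16710/0.844 = 19799 W = 19.8 kW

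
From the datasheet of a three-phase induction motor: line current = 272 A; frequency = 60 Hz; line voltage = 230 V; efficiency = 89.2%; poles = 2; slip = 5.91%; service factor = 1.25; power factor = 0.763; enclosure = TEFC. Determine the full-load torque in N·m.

P_in = √3·V·I·cosφ = 1.732 × 230 × 272 × 0.763 = 82674 W
P_out = η·P_in = 0.892 × 82674 = 73745 W
n_s = 120×60/2 = 3600 rpm; n = 3600×(1−0.0591) = 3387 rpm
ω = 2π×3387/60 = 354.7 rad/s
τ = P_out/ω = 73745/354.7 = 208 N·m

208 N·m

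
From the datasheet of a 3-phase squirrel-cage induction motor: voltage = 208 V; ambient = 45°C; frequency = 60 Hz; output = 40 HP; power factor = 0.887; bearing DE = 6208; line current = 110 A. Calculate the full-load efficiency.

84.9 %

P_out = 40 × 746 = 29840 W
P_in = √3·V_L·I_L·cosφ = 1.732 × 208 × 110 × 0.887 = 35150 W
η = P_out / P_in = 29840 / 35150 = 0.849 = 84.9%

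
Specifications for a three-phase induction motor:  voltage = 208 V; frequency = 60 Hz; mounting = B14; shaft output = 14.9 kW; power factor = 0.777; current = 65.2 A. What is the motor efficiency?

P_out = 14.9 kW = 14900 W
P_in = √3·V_L·I_L·cosφ = 1.732 × 208 × 65.2 × 0.777 = 18251 W
η = P_out / P_in = 14900 / 18251 = 0.816 = 81.6%

81.6 %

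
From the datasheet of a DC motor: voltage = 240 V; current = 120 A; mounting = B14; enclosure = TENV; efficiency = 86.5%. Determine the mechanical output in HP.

P_in = V·I = 240 × 120 = 28800 W
P_out = η·P_in = 0.865 × 28800 = 24912 W
= 24912/746 = 33.4 HP

33.4 HP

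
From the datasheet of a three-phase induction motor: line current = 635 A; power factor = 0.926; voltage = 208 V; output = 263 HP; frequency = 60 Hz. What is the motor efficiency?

P_out = 263 × 746 = 196198 W
P_in = √3·V_L·I_L·cosφ = 1.732 × 208 × 635 × 0.926 = 211834 W
η = P_out / P_in = 196198 / 211834 = 0.926 = 92.6%

92.6 %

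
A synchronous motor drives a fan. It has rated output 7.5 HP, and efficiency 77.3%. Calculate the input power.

7.24 kW

P_out = 7.5 × 746 = 5595 W
P_in = P_out/η = 5595/0.773 = 7238 W = 7.24 kW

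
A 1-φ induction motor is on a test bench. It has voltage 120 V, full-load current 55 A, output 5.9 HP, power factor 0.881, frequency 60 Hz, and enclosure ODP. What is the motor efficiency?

P_out = 5.9 × 746 = 4401 W
P_in = V·I·cosφ = 120 × 55 × 0.881 = 5815 W
η = P_out / P_in = 4401 / 5815 = 0.757 = 75.7%

75.7 %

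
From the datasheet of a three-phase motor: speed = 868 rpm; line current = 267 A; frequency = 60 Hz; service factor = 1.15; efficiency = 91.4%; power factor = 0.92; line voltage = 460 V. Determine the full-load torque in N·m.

P_in = √3·V·I·cosφ = 1.732 × 460 × 267 × 0.92 = 195706 W
P_out = η·P_in = 0.914 × 195706 = 178875 W
n = 868 rpm
ω = 2π×868/60 = 90.9 rad/s
τ = P_out/ω = 178875/90.9 = 1970 N·m

1970 N·m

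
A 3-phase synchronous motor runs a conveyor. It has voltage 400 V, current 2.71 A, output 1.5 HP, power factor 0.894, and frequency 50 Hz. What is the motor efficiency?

P_out = 1.5 × 746 = 1119 W
P_in = √3·V_L·I_L·cosφ = 1.732 × 400 × 2.71 × 0.894 = 1678 W
η = P_out / P_in = 1119 / 1678 = 0.667 = 66.7%

66.7 %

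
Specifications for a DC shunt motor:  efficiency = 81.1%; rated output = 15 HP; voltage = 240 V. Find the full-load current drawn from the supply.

P_out = 15 × 746 = 11190 W
P_in = P_out / η = 11190 / 0.811 = 13798 W
I = P_in / V = 13798 / 240 = 57.5 A

57.5 A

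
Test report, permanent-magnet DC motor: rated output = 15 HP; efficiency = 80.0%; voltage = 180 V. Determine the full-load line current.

77.7 A

P_out = 15 × 746 = 11190 W
P_in = P_out / η = 11190 / 0.800 = 13988 W
I = P_in / V = 13988 / 180 = 77.7 A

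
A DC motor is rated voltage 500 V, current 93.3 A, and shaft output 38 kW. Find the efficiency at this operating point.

P_out = 38 kW = 38000 W
P_in = V·I = 500 × 93.3 = 46650 W
η = P_out / P_in = 38000 / 46650 = 0.815 = 81.5%

81.5 %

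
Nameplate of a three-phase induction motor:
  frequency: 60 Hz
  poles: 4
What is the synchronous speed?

n_s = 120f/p = 120×60/4 = 1800 rpm

1800 rpm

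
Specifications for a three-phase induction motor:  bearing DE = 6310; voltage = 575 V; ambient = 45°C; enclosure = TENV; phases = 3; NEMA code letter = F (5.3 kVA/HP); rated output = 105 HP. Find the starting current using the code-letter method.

S_LR = 5.3 × 105 = 556.5 kVA
I_LR = S_LR/(√3·V_L) = 556500/(1.732×575) = 559 A

559 A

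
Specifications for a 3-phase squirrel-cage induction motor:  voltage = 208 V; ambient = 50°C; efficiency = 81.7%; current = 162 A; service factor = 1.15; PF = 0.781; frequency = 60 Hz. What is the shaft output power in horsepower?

P_in = √3·V·I·cosφ = 1.732 × 208 × 162 × 0.781 = 45580 W
P_out = η·P_in = 0.817 × 45580 = 37239 W
= 37239/746 = 49.9 HP

49.9 HP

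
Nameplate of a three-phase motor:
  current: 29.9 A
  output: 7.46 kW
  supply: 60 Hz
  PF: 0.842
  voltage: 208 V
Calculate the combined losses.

1610 W

P_in = √3·V·I·cosφ = 1.732×208×29.9×0.842 = 9070 W
P_out = 7460 W
Losses = P_in − P_out = 9070 − 7460 = 1610 W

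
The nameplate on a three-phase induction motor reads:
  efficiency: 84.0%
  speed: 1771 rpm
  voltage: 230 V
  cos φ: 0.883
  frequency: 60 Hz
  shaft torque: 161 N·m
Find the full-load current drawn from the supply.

ω = 2π×1771/60 = 185.5 rad/s; P_out = τω = 161 × 185.5 = 29866 W
P_in = P_out / η = 29866 / 0.840 = 35555 W
I_L = P_in / (√3·V_L·cosφ) = 35555 / (1.732 × 230 × 0.883) = 101 A

101 A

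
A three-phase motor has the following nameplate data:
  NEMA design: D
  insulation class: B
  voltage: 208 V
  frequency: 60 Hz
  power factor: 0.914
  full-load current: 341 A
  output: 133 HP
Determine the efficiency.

P_out = 133 × 746 = 99218 W
P_in = √3·V_L·I_L·cosφ = 1.732 × 208 × 341 × 0.914 = 112282 W
η = P_out / P_in = 99218 / 112282 = 0.884 = 88.4%

88.4 %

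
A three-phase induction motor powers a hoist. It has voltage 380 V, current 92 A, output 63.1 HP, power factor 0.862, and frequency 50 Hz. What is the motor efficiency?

P_out = 63.1 × 746 = 47073 W
P_in = √3·V_L·I_L·cosφ = 1.732 × 380 × 92 × 0.862 = 52195 W
η = P_out / P_in = 47073 / 52195 = 0.902 = 90.2%

90.2 %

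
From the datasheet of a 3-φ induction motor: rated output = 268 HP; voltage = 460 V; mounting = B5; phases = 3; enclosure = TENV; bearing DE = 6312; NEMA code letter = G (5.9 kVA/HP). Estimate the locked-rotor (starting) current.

1980 A

S_LR = 5.9 × 268 = 1581.2 kVA
I_LR = S_LR/(√3·V_L) = 1581200/(1.732×460) = 1980 A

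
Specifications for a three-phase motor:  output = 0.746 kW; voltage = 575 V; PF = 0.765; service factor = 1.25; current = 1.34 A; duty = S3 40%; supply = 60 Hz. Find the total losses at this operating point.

P_in = √3·V·I·cosφ = 1.732×575×1.34×0.765 = 1021 W
P_out = 746 W
Losses = P_in − P_out = 1021 − 746 = 275 W

275 W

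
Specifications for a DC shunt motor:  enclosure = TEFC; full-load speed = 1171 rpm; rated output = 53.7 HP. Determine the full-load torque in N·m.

327 N·m

P_out = 53.7 × 746 = 40060 W
ω = 2π × 1171/60 = 122.6 rad/s
τ = P_out/ω = 40060/122.6 = 327 N·m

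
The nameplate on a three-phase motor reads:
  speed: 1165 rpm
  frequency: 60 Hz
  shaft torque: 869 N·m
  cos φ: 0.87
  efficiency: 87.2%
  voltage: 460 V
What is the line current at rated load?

ω = 2π×1165/60 = 122 rad/s; P_out = τω = 869 × 122 = 106018 W
P_in = P_out / η = 106018 / 0.872 = 121580 W
I_L = P_in / (√3·V_L·cosφ) = 121580 / (1.732 × 460 × 0.87) = 175 A

175 A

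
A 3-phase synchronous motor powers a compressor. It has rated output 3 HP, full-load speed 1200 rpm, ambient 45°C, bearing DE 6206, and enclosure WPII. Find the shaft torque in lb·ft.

P_out = 3 × 746 = 2238 W
ω = 2π × 1200/60 = 125.7 rad/s
τ = P_out/ω = 2238/125.7 = 17.8 N·m
In lb·ft: 17.8/1.356 = 13.1 lb·ft

13.1 lb·ft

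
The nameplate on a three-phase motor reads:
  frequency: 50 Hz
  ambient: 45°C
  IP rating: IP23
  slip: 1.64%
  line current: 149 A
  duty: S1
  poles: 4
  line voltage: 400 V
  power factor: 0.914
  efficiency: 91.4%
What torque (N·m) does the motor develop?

558 N·m

P_in = √3·V·I·cosφ = 1.732 × 400 × 149 × 0.914 = 94350 W
P_out = η·P_in = 0.914 × 94350 = 86236 W
n_s = 120×50/4 = 1500 rpm; n = 1500×(1−0.0164) = 1475 rpm
ω = 2π×1475/60 = 154.5 rad/s
τ = P_out/ω = 86236/154.5 = 558 N·m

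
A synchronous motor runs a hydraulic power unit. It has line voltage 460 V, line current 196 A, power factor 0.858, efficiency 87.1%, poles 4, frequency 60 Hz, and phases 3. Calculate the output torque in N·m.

P_in = √3·V·I·cosφ = 1.732 × 460 × 196 × 0.858 = 133983 W
P_out = η·P_in = 0.871 × 133983 = 116699 W
n = n_s = 120×60/4 = 1800 rpm (synchronous)
ω = 2π×1800/60 = 188.5 rad/s
τ = P_out/ω = 116699/188.5 = 619 N·m

619 N·m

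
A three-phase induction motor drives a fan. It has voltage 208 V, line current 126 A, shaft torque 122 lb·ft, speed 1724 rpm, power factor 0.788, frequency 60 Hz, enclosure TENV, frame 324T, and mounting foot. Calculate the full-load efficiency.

τ = 122 lb·ft × 1.356 = 165.4 N·m
ω = 2π × 1724/60 = 180.5 rad/s; P_out = τω = 165.4 × 180.5 = 29855 W
P_in = √3·V_L·I_L·cosφ = 1.732 × 208 × 126 × 0.788 = 35769 W
η = P_out / P_in = 29855 / 35769 = 0.835 = 83.5%

83.5 %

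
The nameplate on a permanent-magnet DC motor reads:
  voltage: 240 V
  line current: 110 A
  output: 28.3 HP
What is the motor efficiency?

P_out = 28.3 × 746 = 21112 W
P_in = V·I = 240 × 110 = 26400 W
η = P_out / P_in = 21112 / 26400 = 0.800 = 80.0%

80.0 %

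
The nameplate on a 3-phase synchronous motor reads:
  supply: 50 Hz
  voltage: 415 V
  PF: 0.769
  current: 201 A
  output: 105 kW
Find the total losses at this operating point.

6.1 kW

P_in = √3·V·I·cosφ = 1.732×415×201×0.769 = 111101 W
P_out = 105000 W
Losses = P_in − P_out = 111101 − 105000 = 6101 W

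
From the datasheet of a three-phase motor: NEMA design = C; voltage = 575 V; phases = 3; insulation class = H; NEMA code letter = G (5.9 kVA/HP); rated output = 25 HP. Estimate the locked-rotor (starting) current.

148 A

S_LR = 5.9 × 25 = 147.5 kVA
I_LR = S_LR/(√3·V_L) = 147500/(1.732×575) = 148 A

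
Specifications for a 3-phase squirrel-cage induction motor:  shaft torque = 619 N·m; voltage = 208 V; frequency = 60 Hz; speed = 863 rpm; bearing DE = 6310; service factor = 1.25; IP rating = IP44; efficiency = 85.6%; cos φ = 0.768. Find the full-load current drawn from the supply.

ω = 2π×863/60 = 90.37 rad/s; P_out = τω = 619 × 90.37 = 55939 W
P_in = P_out / η = 55939 / 0.856 = 65349 W
I_L = P_in / (√3·V_L·cosφ) = 65349 / (1.732 × 208 × 0.768) = 236 A

236 A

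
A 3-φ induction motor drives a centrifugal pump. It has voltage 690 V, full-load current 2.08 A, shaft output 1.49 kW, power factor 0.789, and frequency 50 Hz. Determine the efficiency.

76.0 %

P_out = 1.49 kW = 1490 W
P_in = √3·V_L·I_L·cosφ = 1.732 × 690 × 2.08 × 0.789 = 1961 W
η = P_out / P_in = 1490 / 1961 = 0.760 = 76.0%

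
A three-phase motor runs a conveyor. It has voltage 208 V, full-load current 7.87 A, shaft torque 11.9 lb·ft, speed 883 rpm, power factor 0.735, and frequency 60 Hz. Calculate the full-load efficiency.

τ = 11.9 lb·ft × 1.356 = 16.14 N·m
ω = 2π × 883/60 = 92.47 rad/s; P_out = τω = 16.14 × 92.47 = 1492 W
P_in = √3·V_L·I_L·cosφ = 1.732 × 208 × 7.87 × 0.735 = 2084 W
η = P_out / P_in = 1492 / 2084 = 0.716 = 71.6%

71.6 %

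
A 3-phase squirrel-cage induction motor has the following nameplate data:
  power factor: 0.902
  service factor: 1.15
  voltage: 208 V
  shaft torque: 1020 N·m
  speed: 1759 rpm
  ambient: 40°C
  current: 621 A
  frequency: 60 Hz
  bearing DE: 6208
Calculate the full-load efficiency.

93.1 %

ω = 2π × 1759/60 = 184.2 rad/s; P_out = τω = 1020 × 184.2 = 187884 W
P_in = √3·V_L·I_L·cosφ = 1.732 × 208 × 621 × 0.902 = 201795 W
η = P_out / P_in = 187884 / 201795 = 0.931 = 93.1%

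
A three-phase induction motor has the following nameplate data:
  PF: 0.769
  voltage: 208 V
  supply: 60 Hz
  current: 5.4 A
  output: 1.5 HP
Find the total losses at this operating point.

P_in = √3·V·I·cosφ = 1.732×208×5.4×0.769 = 1496 W
P_out = 1.5×746 = 1119 W
Losses = P_in − P_out = 1496 − 1119 = 377 W

377 W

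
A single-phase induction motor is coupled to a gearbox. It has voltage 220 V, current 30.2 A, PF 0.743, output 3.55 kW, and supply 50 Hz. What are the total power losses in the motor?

1.39 kW

P_in = V·I·cosφ = 220×30.2×0.743 = 4936 W
P_out = 3550 W
Losses = P_in − P_out = 4936 − 3550 = 1386 W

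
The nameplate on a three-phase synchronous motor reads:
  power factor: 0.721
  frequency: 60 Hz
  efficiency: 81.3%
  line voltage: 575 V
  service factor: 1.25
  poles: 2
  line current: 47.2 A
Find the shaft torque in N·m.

P_in = √3·V·I·cosφ = 1.732 × 575 × 47.2 × 0.721 = 33892 W
P_out = η·P_in = 0.813 × 33892 = 27554 W
n = n_s = 120×60/2 = 3600 rpm (synchronous)
ω = 2π×3600/60 = 377 rad/s
τ = P_out/ω = 27554/377 = 73.1 N·m

73.1 N·m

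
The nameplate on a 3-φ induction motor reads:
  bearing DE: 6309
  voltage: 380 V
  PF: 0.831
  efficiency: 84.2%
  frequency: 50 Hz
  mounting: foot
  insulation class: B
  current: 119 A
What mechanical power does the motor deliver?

54.8 kW

P_in = √3·V·I·cosφ = 1.732 × 380 × 119 × 0.831 = 65085 W
P_out = η·P_in = 0.842 × 65085 = 54802 W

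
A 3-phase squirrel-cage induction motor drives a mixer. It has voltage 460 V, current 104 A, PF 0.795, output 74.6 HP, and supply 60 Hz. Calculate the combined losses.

10200 W

P_in = √3·V·I·cosφ = 1.732×460×104×0.795 = 65873 W
P_out = 74.6×746 = 55652 W
Losses = P_in − P_out = 65873 − 55652 = 10221 W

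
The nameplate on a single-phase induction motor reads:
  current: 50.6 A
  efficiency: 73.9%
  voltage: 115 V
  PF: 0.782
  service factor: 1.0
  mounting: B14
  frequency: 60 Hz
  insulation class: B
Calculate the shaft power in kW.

P_in = V·I·cosφ = 115 × 50.6 × 0.782 = 4550 W
P_out = η·P_in = 0.739 × 4550 = 3362 W

3.36 kW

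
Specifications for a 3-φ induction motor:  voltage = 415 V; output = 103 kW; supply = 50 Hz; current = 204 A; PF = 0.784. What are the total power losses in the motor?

P_in = √3·V·I·cosφ = 1.732×415×204×0.784 = 114959 W
P_out = 103000 W
Losses = P_in − P_out = 114959 − 103000 = 11959 W

12000 W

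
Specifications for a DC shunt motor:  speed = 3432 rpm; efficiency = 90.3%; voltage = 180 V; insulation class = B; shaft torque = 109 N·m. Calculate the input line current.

ω = 2π×3432/60 = 359.4 rad/s; P_out = τω = 109 × 359.4 = 39175 W
P_in = P_out / η = 39175 / 0.903 = 43383 W
I = P_in / V = 43383 / 180 = 241 A

241 A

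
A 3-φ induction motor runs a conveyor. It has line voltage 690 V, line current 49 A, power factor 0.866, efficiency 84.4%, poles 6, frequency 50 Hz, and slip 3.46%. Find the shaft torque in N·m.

P_in = √3·V·I·cosφ = 1.732 × 690 × 49 × 0.866 = 50712 W
P_out = η·P_in = 0.844 × 50712 = 42801 W
n_s = 120×50/6 = 1000 rpm; n = 1000×(1−0.0346) = 965 rpm
ω = 2π×965/60 = 101.1 rad/s
τ = P_out/ω = 42801/101.1 = 423 N·m

423 N·m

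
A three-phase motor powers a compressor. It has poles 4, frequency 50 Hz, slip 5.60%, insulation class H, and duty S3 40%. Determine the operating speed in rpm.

n_s = 120f/p = 120×50/4 = 1500 rpm
n = n_s(1 − s) = 1500 × (1 − 0.056) = 1416 rpm

1416 rpm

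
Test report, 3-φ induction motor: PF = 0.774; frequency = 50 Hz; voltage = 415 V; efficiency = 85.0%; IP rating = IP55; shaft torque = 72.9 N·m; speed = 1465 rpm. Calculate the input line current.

23.6 A

ω = 2π×1465/60 = 153.4 rad/s; P_out = τω = 72.9 × 153.4 = 11183 W
P_in = P_out / η = 11183 / 0.850 = 13156 W
I_L = P_in / (√3·V_L·cosφ) = 13156 / (1.732 × 415 × 0.774) = 23.6 A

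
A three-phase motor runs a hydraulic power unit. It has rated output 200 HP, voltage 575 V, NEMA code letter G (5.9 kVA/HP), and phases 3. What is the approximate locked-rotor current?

S_LR = 5.9 × 200 = 1180 kVA
I_LR = S_LR/(√3·V_L) = 1180000/(1.732×575) = 1180 A

1180 A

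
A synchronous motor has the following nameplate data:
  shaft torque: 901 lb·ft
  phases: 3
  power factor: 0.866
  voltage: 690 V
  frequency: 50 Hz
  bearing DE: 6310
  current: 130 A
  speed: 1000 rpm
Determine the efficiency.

95.1 %

τ = 901 lb·ft × 1.356 = 1222 N·m
ω = 2π × 1000/60 = 104.7 rad/s; P_out = τω = 1222 × 104.7 = 127943 W
P_in = √3·V_L·I_L·cosφ = 1.732 × 690 × 130 × 0.866 = 134542 W
η = P_out / P_in = 127943 / 134542 = 0.951 = 95.1%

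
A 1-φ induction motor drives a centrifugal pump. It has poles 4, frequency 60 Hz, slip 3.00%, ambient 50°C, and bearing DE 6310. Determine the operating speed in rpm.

n_s = 120f/p = 120×60/4 = 1800 rpm
n = n_s(1 − s) = 1800 × (1 − 0.03) = 1746 rpm

1746 rpm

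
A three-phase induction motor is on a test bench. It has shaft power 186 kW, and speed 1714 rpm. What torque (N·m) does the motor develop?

1040 N·m

ω = 2π × 1714/60 = 179.5 rad/s
τ = P/ω = 186000/179.5 = 1040 N·m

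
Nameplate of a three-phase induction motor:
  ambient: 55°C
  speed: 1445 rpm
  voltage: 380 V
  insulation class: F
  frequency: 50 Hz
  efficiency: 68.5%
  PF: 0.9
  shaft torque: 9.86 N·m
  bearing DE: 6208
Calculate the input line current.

ω = 2π×1445/60 = 151.3 rad/s; P_out = τω = 9.86 × 151.3 = 1492 W
P_in = P_out / η = 1492 / 0.685 = 2178 W
I_L = P_in / (√3·V_L·cosφ) = 2178 / (1.732 × 380 × 0.9) = 3.68 A

3.68 A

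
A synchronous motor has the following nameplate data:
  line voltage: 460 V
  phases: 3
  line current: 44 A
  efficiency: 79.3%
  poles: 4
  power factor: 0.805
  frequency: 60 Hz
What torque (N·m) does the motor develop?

P_in = √3·V·I·cosφ = 1.732 × 460 × 44 × 0.805 = 28220 W
P_out = η·P_in = 0.793 × 28220 = 22378 W
n = n_s = 120×60/4 = 1800 rpm (synchronous)
ω = 2π×1800/60 = 188.5 rad/s
τ = P_out/ω = 22378/188.5 = 119 N·m

119 N·m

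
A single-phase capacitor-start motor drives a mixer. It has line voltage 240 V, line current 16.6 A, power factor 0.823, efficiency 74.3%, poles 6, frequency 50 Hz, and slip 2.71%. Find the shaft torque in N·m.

P_in = V·I·cosφ = 240 × 16.6 × 0.823 = 3279 W
P_out = η·P_in = 0.743 × 3279 = 2436 W
n_s = 120×50/6 = 1000 rpm; n = 1000×(1−0.0271) = 973 rpm
ω = 2π×973/60 = 101.9 rad/s
τ = P_out/ω = 2436/101.9 = 23.9 N·m

23.9 N·m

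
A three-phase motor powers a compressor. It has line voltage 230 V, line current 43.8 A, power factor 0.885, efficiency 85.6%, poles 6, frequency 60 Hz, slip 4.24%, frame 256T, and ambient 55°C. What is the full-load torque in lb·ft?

81 lb·ft

P_in = √3·V·I·cosφ = 1.732 × 230 × 43.8 × 0.885 = 15442 W
P_out = η·P_in = 0.856 × 15442 = 13218 W
n_s = 120×60/6 = 1200 rpm; n = 1200×(1−0.0424) = 1149 rpm
ω = 2π×1149/60 = 120.3 rad/s
τ = P_out/ω = 13218/120.3 = 109.9 N·m
In lb·ft: 109.9/1.356 = 81 lb·ft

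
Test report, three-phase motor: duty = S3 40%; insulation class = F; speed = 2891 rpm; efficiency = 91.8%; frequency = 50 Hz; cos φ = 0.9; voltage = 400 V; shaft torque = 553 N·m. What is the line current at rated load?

ω = 2π×2891/60 = 302.7 rad/s; P_out = τω = 553 × 302.7 = 167393 W
P_in = P_out / η = 167393 / 0.918 = 182345 W
I_L = P_in / (√3·V_L·cosφ) = 182345 / (1.732 × 400 × 0.9) = 292 A

292 A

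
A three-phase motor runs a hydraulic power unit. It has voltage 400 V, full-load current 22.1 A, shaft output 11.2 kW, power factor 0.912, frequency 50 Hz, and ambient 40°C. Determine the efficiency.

80.2 %

P_out = 11.2 kW = 11200 W
P_in = √3·V_L·I_L·cosφ = 1.732 × 400 × 22.1 × 0.912 = 13964 W
η = P_out / P_in = 11200 / 13964 = 0.802 = 80.2%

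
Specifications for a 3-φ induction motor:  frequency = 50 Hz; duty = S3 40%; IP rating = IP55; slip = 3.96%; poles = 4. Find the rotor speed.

n_s = 120f/p = 120×50/4 = 1500 rpm
n = n_s(1 − s) = 1500 × (1 − 0.0396) = 1441 rpm

1441 rpm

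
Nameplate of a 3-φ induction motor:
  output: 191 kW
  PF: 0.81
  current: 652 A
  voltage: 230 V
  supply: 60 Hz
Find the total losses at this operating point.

19400 W

P_in = √3·V·I·cosφ = 1.732×230×652×0.81 = 210382 W
P_out = 191000 W
Losses = P_in − P_out = 210382 − 191000 = 19382 W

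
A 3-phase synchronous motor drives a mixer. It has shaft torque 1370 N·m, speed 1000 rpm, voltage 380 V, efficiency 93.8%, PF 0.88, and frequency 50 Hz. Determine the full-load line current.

264 A

ω = 2π×1000/60 = 104.7 rad/s; P_out = τω = 1370 × 104.7 = 143439 W
P_in = P_out / η = 143439 / 0.938 = 152920 W
I_L = P_in / (√3·V_L·cosφ) = 152920 / (1.732 × 380 × 0.88) = 264 A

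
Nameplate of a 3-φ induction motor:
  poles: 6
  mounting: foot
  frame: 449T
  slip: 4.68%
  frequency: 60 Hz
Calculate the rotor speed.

1144 rpm

n_s = 120f/p = 120×60/6 = 1200 rpm
n = n_s(1 − s) = 1200 × (1 − 0.0468) = 1144 rpm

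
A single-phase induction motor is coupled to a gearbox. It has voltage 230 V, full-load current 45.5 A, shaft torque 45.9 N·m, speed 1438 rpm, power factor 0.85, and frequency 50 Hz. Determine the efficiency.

77.7 %

ω = 2π × 1438/60 = 150.6 rad/s; P_out = τω = 45.9 × 150.6 = 6913 W
P_in = V·I·cosφ = 230 × 45.5 × 0.85 = 8895 W
η = P_out / P_in = 6913 / 8895 = 0.777 = 77.7%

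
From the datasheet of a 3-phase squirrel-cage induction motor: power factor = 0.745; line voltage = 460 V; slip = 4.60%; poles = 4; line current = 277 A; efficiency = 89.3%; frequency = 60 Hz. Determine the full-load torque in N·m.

817 N·m

P_in = √3·V·I·cosφ = 1.732 × 460 × 277 × 0.745 = 164415 W
P_out = η·P_in = 0.893 × 164415 = 146823 W
n_s = 120×60/4 = 1800 rpm; n = 1800×(1−0.046) = 1717 rpm
ω = 2π×1717/60 = 179.8 rad/s
τ = P_out/ω = 146823/179.8 = 817 N·m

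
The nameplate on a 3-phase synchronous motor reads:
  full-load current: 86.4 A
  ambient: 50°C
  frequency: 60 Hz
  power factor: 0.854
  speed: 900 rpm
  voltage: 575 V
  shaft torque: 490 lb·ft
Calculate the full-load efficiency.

85.2 %

τ = 490 lb·ft × 1.356 = 664.4 N·m
ω = 2π × 900/60 = 94.25 rad/s; P_out = τω = 664.4 × 94.25 = 62620 W
P_in = √3·V_L·I_L·cosφ = 1.732 × 575 × 86.4 × 0.854 = 73483 W
η = P_out / P_in = 62620 / 73483 = 0.852 = 85.2%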